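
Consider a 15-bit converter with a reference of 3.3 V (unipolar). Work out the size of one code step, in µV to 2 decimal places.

100.71 µV

Full-scale span = 3.3 V.
LSB = 3.3 / 2^15 = 3.3 / 32768 = 0.000100708 V = 100.71 µV.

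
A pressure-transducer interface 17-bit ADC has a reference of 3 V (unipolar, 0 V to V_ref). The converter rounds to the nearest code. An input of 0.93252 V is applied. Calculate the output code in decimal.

code 40742

Full-scale span = 3 V; LSB = 3/2^17 = 22.89 µV.
(0.93252 − 0) / 2.28882e-05 = 40742.420 LSBs.
So the output code is 40742.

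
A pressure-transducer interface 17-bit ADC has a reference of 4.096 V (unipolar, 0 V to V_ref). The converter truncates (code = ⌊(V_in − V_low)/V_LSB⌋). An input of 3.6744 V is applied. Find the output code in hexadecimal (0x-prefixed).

code 0x1CB4C (decimal 117580)

With 131072 levels over 4.096 V, one step is 31.25 µV.
Input sits at 117580.800 steps above V_low.
So the output code is 117580.
In hexadecimal (0x-prefixed): 0x1CB4C.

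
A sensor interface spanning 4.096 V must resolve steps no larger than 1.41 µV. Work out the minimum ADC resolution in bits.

22 bits

Number of steps required ≥ 4.096 V / 1.41 µV = 2904964.54.
Need 2^N ≥ 2904964.54; 2^21 = 2097152, 2^22 = 4194304.
Minimum N = 22.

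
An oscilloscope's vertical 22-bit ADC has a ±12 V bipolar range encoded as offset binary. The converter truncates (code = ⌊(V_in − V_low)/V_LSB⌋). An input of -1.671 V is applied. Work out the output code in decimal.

code 1805123

Full-scale span = 24 V; LSB = 24/2^22 = 5.72 µV.
(-1.671 − (−12)) / 5.72205e-06 = 1805123.584 LSBs.
⌊·⌋(1805123.584) = 1805123.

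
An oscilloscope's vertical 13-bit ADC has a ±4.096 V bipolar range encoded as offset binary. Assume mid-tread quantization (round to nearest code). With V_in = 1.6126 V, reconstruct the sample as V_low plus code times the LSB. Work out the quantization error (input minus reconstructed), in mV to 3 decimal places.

-0.400 mV

Step size: 8.192 V ÷ 2^13 = 1.000 mV.
Scaled input = 5708.6000 LSBs, so code = 5709.
V_rec = (−4.096) + 5709·0.001 = 1.613 V.
Error = 1.6126 − 1.613 = -0.0004 V = -0.400 mV.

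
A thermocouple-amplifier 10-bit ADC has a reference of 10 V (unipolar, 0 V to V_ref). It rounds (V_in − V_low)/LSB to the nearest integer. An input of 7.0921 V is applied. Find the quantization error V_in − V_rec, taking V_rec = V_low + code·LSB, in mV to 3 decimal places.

Step size: 10 V ÷ 2^10 = 9.766 mV.
Scaled input = 726.2310 LSBs, so code = 726.
Code 726 maps back to 0 + 726×0.00976562 V = 7.0898438 V.
Error = 7.0921 − 7.0898438 = 0.00225625 V = 2.256 mV.

2.256 mV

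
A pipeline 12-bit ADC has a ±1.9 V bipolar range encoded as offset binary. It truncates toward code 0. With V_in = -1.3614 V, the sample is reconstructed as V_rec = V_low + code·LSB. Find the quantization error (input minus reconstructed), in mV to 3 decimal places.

LSB = 3.8/2^12 = 0.928 mV.
Scaled input = 580.5541 LSBs, so code = 580.
Reconstructed: -1.3619141 V.
Error = -1.3614 − (−1.3619141) = 0.000514062 V = 0.514 mV.

0.514 mV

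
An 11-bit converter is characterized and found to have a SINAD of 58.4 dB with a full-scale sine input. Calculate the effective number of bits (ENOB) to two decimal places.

9.41 bits

ENOB = (SINAD − 1.76) / 6.02 = (58.4 − 1.76)/6.02 = 9.409.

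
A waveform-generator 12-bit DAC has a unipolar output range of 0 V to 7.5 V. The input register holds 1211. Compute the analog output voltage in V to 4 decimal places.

LSB = 7.5 V / 2^12 = 1.831 mV.
V_out = 0 + 1211 × 0.00183105 V = 2.21741 V.

2.2174 V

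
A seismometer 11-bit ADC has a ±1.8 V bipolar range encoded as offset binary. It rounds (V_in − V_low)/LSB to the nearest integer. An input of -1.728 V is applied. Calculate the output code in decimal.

Full-scale span = 3.6 V; LSB = 3.6/2^11 = 1.758 mV.
(V_in − V_low)/LSB = (-1.728 − (−1.8)) / 0.00175781 = 40.960.
round(40.960) = 41.

code 41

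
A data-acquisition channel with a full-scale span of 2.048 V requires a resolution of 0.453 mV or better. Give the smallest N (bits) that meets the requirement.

Number of steps required ≥ 2.048 V / 0.453 mV = 4520.97.
Need 2^N ≥ 4520.97; 2^12 = 4096, 2^13 = 8192.
Minimum N = 13.

13 bits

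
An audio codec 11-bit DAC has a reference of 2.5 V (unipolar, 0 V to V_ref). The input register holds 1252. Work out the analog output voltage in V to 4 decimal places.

1.5283 V

LSB = 2.5 V / 2^11 = 1.221 mV.
V_out = 0 + 1252 × 0.0012207 V = 1.52832 V.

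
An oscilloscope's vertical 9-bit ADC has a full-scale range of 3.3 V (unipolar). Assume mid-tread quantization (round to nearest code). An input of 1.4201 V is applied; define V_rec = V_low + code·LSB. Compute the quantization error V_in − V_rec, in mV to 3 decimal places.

2.131 mV

LSB = 3.3/2^9 = 6.445 mV.
Scaled input = 220.3307 LSBs, so code = 220.
V_rec = 0 + 220·0.00644531 = 1.4179688 V.
Error = 1.4201 − 1.4179688 = 0.00213125 V = 2.131 mV.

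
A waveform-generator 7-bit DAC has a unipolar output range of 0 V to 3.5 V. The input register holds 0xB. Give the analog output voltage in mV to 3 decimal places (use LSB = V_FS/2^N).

300.781 mV

LSB = 3.5 V / 2^7 = 27.344 mV.
Code 0xB = 11 decimal.
V_out = 0 + 11 × 0.0273438 V = 0.300781 V.
= 300.781 mV.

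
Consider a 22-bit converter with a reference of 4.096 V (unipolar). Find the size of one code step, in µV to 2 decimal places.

0.98 µV

Full-scale span = 4.096 V.
LSB = 4.096 / 2^22 = 4.096 / 4194304 = 9.76563e-07 V = 0.98 µV.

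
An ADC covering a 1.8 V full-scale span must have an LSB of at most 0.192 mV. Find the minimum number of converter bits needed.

Number of steps required ≥ 1.8 V / 0.192 mV = 9375.00.
Need 2^N ≥ 9375.00; 2^13 = 8192, 2^14 = 16384.
Minimum N = 14.

14 bits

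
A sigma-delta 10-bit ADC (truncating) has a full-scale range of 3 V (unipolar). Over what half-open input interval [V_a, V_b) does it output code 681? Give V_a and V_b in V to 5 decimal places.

LSB = 3/2^10 = 2.930 mV.
V_a = V_low + 681·LSB = 1.99512 V; V_b = V_low + 682·LSB = 1.99805 V.

[1.99512 V, 1.99805 V)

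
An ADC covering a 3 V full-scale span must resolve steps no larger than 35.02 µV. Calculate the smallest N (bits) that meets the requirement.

Number of steps required ≥ 3 V / 35.02 µV = 85665.33.
Need 2^N ≥ 85665.33; 2^16 = 65536, 2^17 = 131072.
Minimum N = 17.

17 bits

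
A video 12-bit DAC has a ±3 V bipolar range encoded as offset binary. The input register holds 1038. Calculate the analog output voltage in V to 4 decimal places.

LSB = 6 V / 2^12 = 1.465 mV.
V_out = (−3) + 1038 × 0.00146484 V = -1.47949 V.

-1.4795 V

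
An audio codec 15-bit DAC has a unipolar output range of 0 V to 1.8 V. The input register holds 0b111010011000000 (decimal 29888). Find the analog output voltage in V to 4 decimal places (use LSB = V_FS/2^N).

1.6418 V

LSB = 1.8 V / 2^15 = 54.93 µV.
Code 0b111010011000000 = 29888 decimal.
V_out = 0 + 29888 × 5.49316e-05 V = 1.6418 V.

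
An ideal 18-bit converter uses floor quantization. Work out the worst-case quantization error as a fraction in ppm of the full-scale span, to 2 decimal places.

Truncating → worst-case error = 1 LSB = V_FS/2^18, so 1e+06/262144 = 3.8147 ppm of full scale.

3.81 ppm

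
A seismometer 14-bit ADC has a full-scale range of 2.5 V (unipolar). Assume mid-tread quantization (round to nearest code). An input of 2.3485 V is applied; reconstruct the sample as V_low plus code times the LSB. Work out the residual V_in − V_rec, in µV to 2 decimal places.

Step size: 2.5 V ÷ 2^14 = 152.59 µV.
(2.3485 − 0)/0.000152588 = 15391.1296; round gives code 15391.
Reconstructed: 2.3484802 V.
Difference: 1.97754e-05 V → 19.78 µV.

19.78 µV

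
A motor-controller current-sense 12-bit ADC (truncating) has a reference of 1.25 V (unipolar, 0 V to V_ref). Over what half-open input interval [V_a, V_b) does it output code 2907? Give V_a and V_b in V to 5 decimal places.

LSB = 1.25/2^12 = 305.18 µV.
V_a = V_low + 2907·LSB = 0.887146 V; V_b = V_low + 2908·LSB = 0.887451 V.

[0.88715 V, 0.88745 V)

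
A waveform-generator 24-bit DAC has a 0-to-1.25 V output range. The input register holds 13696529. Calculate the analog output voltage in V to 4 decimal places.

1.0205 V

LSB = 1.25 V / 2^24 = 0.07 µV.
V_out = 0 + 13696529 × 7.45058e-08 V = 1.02047 V.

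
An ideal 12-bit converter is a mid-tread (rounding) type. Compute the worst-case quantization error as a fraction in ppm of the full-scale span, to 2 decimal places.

122.07 ppm

Rounding → worst-case error = ½ LSB = V_FS/2^13, so 1e+06/8192 = 122.07 ppm of full scale.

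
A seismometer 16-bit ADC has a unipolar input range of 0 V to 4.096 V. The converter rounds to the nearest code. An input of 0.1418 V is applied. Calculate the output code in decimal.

Full-scale span = 4.096 V; LSB = 4.096/2^16 = 62.50 µV.
(V_in − V_low)/LSB = (0.1418 − 0) / 6.25e-05 = 2268.800.
Round → code 2269.

code 2269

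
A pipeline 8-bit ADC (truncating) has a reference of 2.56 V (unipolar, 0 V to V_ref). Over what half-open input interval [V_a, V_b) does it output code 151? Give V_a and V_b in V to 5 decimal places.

LSB = 2.56/2^8 = 10.000 mV.
V_a = V_low + 151·LSB = 1.51 V; V_b = V_low + 152·LSB = 1.52 V.

[1.51000 V, 1.52000 V)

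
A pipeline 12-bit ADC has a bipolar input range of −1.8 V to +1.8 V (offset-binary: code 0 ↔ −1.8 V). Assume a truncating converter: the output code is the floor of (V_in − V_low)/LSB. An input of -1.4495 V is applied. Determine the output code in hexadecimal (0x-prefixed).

code 0x18E (decimal 398)

Full-scale span = 3.6 V; LSB = 3.6/2^12 = 0.879 mV.
(-1.4495 − (−1.8)) / 0.000878906 = 398.791 LSBs.
⌊·⌋(398.791) = 398.
In hexadecimal (0x-prefixed): 0x18E.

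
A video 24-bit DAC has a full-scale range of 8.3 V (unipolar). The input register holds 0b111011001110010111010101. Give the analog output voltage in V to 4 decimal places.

7.6807 V

LSB = 8.3 V / 2^24 = 0.49 µV.
Code 0b111011001110010111010101 = 15525333 decimal.
V_out = 0 + 15525333 × 4.94719e-07 V = 7.68067 V.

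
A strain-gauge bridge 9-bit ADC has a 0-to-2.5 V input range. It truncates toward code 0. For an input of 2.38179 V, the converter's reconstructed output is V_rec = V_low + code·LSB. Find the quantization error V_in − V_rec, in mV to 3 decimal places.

3.860 mV

One LSB is 2.5 V / 512 = 4.883 mV.
(2.38179 − 0)/0.00488281 = 487.7906; ⌊·⌋ gives code 487.
Code 487 maps back to 0 + 487×0.00488281 V = 2.3779297 V.
V_in − V_rec = 0.00386031 V = 3.860 mV.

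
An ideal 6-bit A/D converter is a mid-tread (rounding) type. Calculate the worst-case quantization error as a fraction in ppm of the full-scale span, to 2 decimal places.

Rounding → worst-case error = ½ LSB = V_FS/2^7, so 1e+06/128 = 7812.5 ppm of full scale.

7812.50 ppm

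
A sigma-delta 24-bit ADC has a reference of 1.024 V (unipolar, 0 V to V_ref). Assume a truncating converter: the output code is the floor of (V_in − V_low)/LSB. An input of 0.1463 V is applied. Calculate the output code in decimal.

code 2396979

With 16777216 levels over 1.024 V, one step is 0.06 µV.
(V_in − V_low)/LSB = (0.1463 − 0) / 6.10352e-08 = 2396979.200.
⌊·⌋(2396979.200) = 2396979.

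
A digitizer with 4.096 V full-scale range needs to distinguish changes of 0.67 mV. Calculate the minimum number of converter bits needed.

13 bits

Number of steps required ≥ 4.096 V / 0.67 mV = 6113.43.
Need 2^N ≥ 6113.43; 2^12 = 4096, 2^13 = 8192.
Minimum N = 13.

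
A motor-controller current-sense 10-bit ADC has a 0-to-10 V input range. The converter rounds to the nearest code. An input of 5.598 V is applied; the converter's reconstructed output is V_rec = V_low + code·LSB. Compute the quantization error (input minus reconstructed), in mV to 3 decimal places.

2.297 mV

Step size: 10 V ÷ 2^10 = 9.766 mV.
Scaled input = 573.2352 LSBs, so code = 573.
V_rec = 0 + 573·0.00976562 = 5.5957031 V.
Difference: 0.00229687 V → 2.297 mV.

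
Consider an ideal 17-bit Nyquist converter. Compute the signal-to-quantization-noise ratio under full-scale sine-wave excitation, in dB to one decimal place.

SNR ≈ 6.02·N + 1.76 dB = 6.02·17 + 1.76 = 104.10 dB.

104.1 dB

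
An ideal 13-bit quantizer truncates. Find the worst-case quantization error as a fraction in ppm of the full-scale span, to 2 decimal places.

122.07 ppm

Truncating → worst-case error = 1 LSB = V_FS/2^13, so 1e+06/8192 = 122.07 ppm of full scale.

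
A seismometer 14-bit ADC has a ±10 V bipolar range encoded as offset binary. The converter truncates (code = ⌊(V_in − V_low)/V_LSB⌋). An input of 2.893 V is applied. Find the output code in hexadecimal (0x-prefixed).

code 0x2941 (decimal 10561)

With 16384 levels over 20 V, one step is 1.221 mV.
Input sits at 10561.946 steps above V_low.
⌊·⌋(10561.946) = 10561.
In hexadecimal (0x-prefixed): 0x2941.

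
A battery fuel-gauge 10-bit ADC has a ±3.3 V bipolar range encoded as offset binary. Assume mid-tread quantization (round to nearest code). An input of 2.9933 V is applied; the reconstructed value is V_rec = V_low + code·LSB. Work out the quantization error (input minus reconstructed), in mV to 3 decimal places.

One LSB is 6.6 V / 1024 = 6.445 mV.
Scaled input = 976.4150 LSBs, so code = 976.
Code 976 maps back to (−3.3) + 976×0.00644531 V = 2.990625 V.
Difference: 0.002675 V → 2.675 mV.

2.675 mV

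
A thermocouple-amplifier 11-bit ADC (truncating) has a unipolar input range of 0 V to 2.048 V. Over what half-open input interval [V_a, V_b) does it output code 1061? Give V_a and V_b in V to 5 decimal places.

LSB = 2.048/2^11 = 1.000 mV.
V_a = V_low + 1061·LSB = 1.061 V; V_b = V_low + 1062·LSB = 1.062 V.

[1.06100 V, 1.06200 V)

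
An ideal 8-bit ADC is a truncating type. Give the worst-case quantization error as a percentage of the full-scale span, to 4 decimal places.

Truncating → worst-case error = 1 LSB = V_FS/2^8, so 100/256 = 0.390625 % of full scale.

0.3906 %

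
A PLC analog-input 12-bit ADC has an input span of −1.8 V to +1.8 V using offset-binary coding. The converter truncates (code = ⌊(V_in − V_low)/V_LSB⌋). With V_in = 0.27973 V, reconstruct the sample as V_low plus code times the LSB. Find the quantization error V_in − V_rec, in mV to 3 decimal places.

0.238 mV

One LSB is 3.6 V / 4096 = 0.879 mV.
(V_in − V_low)/LSB = (0.27973 − (−1.8))/0.000878906 = 2366.2706 → code 2366 (floor).
V_rec = (−1.8) + 2366·0.000878906 = 0.27949219 V.
V_in − V_rec = 0.000237812 V = 0.238 mV.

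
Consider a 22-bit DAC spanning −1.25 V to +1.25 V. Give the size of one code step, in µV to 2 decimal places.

Full-scale span = 2.5 V.
LSB = 2.5 / 2^22 = 2.5 / 4194304 = 5.96046e-07 V = 0.60 µV.

0.60 µV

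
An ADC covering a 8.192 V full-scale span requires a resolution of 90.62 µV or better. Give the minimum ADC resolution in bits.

17 bits

Number of steps required ≥ 8.192 V / 90.62 µV = 90399.47.
Need 2^N ≥ 90399.47; 2^16 = 65536, 2^17 = 131072.
Minimum N = 17.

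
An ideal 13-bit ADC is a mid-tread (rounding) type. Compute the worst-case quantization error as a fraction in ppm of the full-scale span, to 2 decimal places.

Rounding → worst-case error = ½ LSB = V_FS/2^14, so 1e+06/16384 = 61.0352 ppm of full scale.

61.04 ppm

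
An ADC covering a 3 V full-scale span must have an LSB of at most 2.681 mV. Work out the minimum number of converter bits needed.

11 bits

Number of steps required ≥ 3 V / 2.681 mV = 1118.99.
Need 2^N ≥ 1118.99; 2^10 = 1024, 2^11 = 2048.
Minimum N = 11.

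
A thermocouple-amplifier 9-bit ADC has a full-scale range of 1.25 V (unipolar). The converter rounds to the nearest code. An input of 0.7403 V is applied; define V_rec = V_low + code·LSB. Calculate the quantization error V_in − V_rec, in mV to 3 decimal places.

0.554 mV

One LSB is 1.25 V / 512 = 2.441 mV.
Scaled input = 303.2269 LSBs, so code = 303.
Code 303 maps back to 0 + 303×0.00244141 V = 0.73974609 V.
Error = 0.7403 − 0.73974609 = 0.000553906 V = 0.554 mV.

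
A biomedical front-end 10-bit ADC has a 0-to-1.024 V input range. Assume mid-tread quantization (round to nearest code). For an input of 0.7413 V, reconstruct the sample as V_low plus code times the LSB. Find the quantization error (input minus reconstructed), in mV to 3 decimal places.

LSB = 1.024/2^10 = 1.000 mV.
(V_in − V_low)/LSB = (0.7413 − 0)/0.001 = 741.3000 → code 741 (round).
V_rec = 0 + 741·0.001 = 0.741 V.
Difference: 0.0003 V → 0.300 mV.

0.300 mV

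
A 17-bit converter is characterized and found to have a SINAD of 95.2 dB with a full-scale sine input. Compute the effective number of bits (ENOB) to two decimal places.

ENOB = (SINAD − 1.76) / 6.02 = (95.2 − 1.76)/6.02 = 15.522.

15.52 bits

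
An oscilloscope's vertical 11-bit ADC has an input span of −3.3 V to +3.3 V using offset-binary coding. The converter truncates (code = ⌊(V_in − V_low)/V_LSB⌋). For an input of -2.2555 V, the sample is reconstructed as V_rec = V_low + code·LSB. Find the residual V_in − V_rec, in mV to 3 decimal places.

Step size: 6.6 V ÷ 2^11 = 3.223 mV.
(V_in − V_low)/LSB = (-2.2555 − (−3.3))/0.00322266 = 324.1115 → code 324 (floor).
Reconstructed: -2.2558594 V.
Error = -2.2555 − (−2.2558594) = 0.000359375 V = 0.359 mV.

0.359 mV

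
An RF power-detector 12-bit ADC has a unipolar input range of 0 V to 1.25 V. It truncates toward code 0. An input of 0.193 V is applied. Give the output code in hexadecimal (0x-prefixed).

LSB = 1.25 V / 4096 = 305.18 µV.
(V_in − V_low)/LSB = (0.193 − 0) / 0.000305176 = 632.422.
So the output code is 632.
In hexadecimal (0x-prefixed): 0x278.

code 0x278 (decimal 632)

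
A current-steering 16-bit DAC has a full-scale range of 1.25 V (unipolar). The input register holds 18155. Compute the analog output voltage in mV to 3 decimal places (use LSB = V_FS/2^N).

346.279 mV

LSB = 1.25 V / 2^16 = 19.07 µV.
V_out = 0 + 18155 × 1.90735e-05 V = 0.346279 V.
= 346.279 mV.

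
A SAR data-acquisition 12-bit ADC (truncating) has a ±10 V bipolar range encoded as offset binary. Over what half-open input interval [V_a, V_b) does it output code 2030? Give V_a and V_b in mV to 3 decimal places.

LSB = 20/2^12 = 4.883 mV.
V_a = V_low + 2030·LSB = -0.0878906 V; V_b = V_low + 2031·LSB = -0.0830078 V.

[-87.891 mV, -83.008 mV)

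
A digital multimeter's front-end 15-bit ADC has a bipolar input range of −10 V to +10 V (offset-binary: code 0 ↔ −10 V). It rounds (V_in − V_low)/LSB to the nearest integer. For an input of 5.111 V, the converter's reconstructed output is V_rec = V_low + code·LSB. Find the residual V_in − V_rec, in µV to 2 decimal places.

-83.98 µV

One LSB is 20 V / 32768 = 0.610 mV.
(5.111 − (−10))/0.000610352 = 24757.8624; round gives code 24758.
V_rec = (−10) + 24758·0.000610352 = 5.111084 V.
V_in − V_rec = -8.39844e-05 V = -83.98 µV.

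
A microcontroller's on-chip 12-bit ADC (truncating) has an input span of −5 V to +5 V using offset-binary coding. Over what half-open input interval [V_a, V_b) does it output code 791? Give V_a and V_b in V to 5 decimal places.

LSB = 10/2^12 = 2.441 mV.
V_a = V_low + 791·LSB = -3.06885 V; V_b = V_low + 792·LSB = -3.06641 V.

[-3.06885 V, -3.06641 V)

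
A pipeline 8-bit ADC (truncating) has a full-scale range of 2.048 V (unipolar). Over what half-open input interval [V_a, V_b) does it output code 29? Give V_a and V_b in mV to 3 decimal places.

LSB = 2.048/2^8 = 8.000 mV.
V_a = V_low + 29·LSB = 0.232 V; V_b = V_low + 30·LSB = 0.24 V.

[232.000 mV, 240.000 mV)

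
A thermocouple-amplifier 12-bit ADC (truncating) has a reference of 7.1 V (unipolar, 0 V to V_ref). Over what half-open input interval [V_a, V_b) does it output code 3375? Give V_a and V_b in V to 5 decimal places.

[5.85022 V, 5.85195 V)

LSB = 7.1/2^12 = 1.733 mV.
V_a = V_low + 3375·LSB = 5.85022 V; V_b = V_low + 3376·LSB = 5.85195 V.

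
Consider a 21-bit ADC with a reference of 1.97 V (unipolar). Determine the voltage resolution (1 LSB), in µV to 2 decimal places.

Full-scale span = 1.97 V.
LSB = 1.97 / 2^21 = 1.97 / 2097152 = 9.39369e-07 V = 0.94 µV.

0.94 µV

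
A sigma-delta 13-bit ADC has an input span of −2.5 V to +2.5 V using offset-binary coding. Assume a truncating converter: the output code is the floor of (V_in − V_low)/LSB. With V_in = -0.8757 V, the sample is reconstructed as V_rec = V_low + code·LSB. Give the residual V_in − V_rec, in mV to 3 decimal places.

0.154 mV

One LSB is 5 V / 8192 = 0.610 mV.
Scaled input = 2661.2531 LSBs, so code = 2661.
Reconstructed: -0.87585449 V.
Difference: 0.000154492 V → 0.154 mV.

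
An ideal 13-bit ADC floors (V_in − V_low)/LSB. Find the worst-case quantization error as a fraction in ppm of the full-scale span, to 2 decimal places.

Truncating → worst-case error = 1 LSB = V_FS/2^13, so 1e+06/8192 = 122.07 ppm of full scale.

122.07 ppm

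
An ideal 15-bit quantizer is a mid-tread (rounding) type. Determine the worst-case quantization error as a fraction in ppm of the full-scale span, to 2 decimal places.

Rounding → worst-case error = ½ LSB = V_FS/2^16, so 1e+06/65536 = 15.2588 ppm of full scale.

15.26 ppm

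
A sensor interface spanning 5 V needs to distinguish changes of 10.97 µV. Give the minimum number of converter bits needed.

19 bits

Number of steps required ≥ 5 V / 10.97 µV = 455788.51.
Need 2^N ≥ 455788.51; 2^18 = 262144, 2^19 = 524288.
Minimum N = 19.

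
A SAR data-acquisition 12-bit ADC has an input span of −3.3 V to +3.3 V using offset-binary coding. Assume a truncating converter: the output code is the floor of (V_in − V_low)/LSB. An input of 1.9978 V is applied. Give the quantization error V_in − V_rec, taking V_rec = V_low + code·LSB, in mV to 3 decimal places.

1.364 mV

LSB = 6.6/2^12 = 1.611 mV.
Scaled input = 3287.8468 LSBs, so code = 3287.
Code 3287 maps back to (−3.3) + 3287×0.00161133 V = 1.9964355 V.
V_in − V_rec = 0.00136445 V = 1.364 mV.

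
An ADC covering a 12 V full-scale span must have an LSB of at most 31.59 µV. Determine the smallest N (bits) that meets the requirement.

Number of steps required ≥ 12 V / 31.59 µV = 379867.05.
Need 2^N ≥ 379867.05; 2^18 = 262144, 2^19 = 524288.
Minimum N = 19.

19 bits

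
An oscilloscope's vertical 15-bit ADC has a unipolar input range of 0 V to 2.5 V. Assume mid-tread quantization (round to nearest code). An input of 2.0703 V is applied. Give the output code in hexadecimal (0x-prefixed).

LSB = 2.5 V / 32768 = 76.29 µV.
(2.0703 − 0) / 7.62939e-05 = 27135.836 LSBs.
Round → code 27136.
In hexadecimal (0x-prefixed): 0x6A00.

code 0x6A00 (decimal 27136)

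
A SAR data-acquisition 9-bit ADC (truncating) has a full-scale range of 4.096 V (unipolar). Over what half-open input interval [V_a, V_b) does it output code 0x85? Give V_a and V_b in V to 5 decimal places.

LSB = 4.096/2^9 = 8.000 mV.
Code 0x85 = 133 decimal.
V_a = V_low + 133·LSB = 1.064 V; V_b = V_low + 134·LSB = 1.072 V.

[1.06400 V, 1.07200 V)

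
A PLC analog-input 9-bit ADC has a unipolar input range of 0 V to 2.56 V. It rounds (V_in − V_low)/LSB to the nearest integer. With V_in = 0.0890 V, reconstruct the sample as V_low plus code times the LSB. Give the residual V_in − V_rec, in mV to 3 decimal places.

One LSB is 2.56 V / 512 = 5.000 mV.
Scaled input = 17.8000 LSBs, so code = 18.
Reconstructed: 0.09 V.
Error = 0.0890 − 0.09 = -0.001 V = -1.000 mV.

-1.000 mV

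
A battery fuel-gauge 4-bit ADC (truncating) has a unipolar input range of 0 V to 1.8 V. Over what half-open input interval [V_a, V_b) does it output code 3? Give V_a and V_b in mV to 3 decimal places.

LSB = 1.8/2^4 = 112.500 mV.
V_a = V_low + 3·LSB = 0.3375 V; V_b = V_low + 4·LSB = 0.45 V.

[337.500 mV, 450.000 mV)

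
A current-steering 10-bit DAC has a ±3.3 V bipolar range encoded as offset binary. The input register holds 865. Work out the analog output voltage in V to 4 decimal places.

2.2752 V

LSB = 6.6 V / 2^10 = 6.445 mV.
V_out = (−3.3) + 865 × 0.00644531 V = 2.2752 V.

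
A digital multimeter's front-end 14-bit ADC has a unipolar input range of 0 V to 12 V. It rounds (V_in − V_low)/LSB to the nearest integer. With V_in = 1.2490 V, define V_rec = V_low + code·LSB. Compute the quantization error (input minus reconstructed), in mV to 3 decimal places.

One LSB is 12 V / 16384 = 0.732 mV.
(V_in − V_low)/LSB = (1.2490 − 0)/0.000732422 = 1705.3013 → code 1705 (round).
Reconstructed: 1.2487793 V.
Error = 1.2490 − 1.2487793 = 0.000220703 V = 0.221 mV.

0.221 mV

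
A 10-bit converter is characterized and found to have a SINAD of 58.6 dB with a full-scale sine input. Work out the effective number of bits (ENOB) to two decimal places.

9.44 bits

ENOB = (SINAD − 1.76) / 6.02 = (58.6 − 1.76)/6.02 = 9.442.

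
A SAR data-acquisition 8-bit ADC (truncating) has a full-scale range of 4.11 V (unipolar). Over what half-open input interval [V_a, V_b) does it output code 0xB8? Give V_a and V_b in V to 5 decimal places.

LSB = 4.11/2^8 = 16.055 mV.
Code 0xB8 = 184 decimal.
V_a = V_low + 184·LSB = 2.95406 V; V_b = V_low + 185·LSB = 2.97012 V.

[2.95406 V, 2.97012 V)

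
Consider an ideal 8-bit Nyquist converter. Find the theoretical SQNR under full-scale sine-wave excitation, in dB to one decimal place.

49.9 dB

SNR ≈ 6.02·N + 1.76 dB = 6.02·8 + 1.76 = 49.92 dB.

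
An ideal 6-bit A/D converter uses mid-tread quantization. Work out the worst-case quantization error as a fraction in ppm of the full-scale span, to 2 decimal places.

7812.50 ppm

Rounding → worst-case error = ½ LSB = V_FS/2^7, so 1e+06/128 = 7812.5 ppm of full scale.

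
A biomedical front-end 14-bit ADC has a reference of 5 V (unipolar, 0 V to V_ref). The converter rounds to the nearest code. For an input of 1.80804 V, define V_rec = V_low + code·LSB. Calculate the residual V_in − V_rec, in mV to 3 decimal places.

-0.127 mV

LSB = 5/2^14 = 305.18 µV.
(1.80804 − 0)/0.000305176 = 5924.5855; round gives code 5925.
Code 5925 maps back to 0 + 5925×0.000305176 V = 1.8081665 V.
V_in − V_rec = -0.000126504 V = -0.127 mV.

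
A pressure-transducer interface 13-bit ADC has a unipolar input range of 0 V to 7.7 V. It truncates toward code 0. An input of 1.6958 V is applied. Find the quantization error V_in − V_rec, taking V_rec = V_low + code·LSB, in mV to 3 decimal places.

Step size: 7.7 V ÷ 2^13 = 0.940 mV.
(1.6958 − 0)/0.000939941 = 1804.1550; ⌊·⌋ gives code 1804.
Code 1804 maps back to 0 + 1804×0.000939941 V = 1.6956543 V.
Difference: 0.000145703 V → 0.146 mV.

0.146 mV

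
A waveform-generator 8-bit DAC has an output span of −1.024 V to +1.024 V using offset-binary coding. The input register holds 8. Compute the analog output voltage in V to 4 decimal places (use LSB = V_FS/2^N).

LSB = 2.048 V / 2^8 = 8.000 mV.
V_out = (−1.024) + 8 × 0.008 V = -0.96 V.

-0.9600 V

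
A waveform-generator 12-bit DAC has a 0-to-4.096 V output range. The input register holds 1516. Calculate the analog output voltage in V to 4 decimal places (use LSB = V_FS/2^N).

LSB = 4.096 V / 2^12 = 1.000 mV.
V_out = 0 + 1516 × 0.001 V = 1.516 V.

1.5160 V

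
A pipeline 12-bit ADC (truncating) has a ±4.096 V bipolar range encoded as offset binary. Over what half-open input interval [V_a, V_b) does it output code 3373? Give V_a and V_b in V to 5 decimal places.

[2.65000 V, 2.65200 V)

LSB = 8.192/2^12 = 2.000 mV.
V_a = V_low + 3373·LSB = 2.65 V; V_b = V_low + 3374·LSB = 2.652 V.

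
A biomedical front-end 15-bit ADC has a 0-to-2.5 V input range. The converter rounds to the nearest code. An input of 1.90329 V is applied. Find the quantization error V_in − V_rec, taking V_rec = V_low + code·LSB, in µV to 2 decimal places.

-15.05 µV

LSB = 2.5/2^15 = 76.29 µV.
(V_in − V_low)/LSB = (1.90329 − 0)/7.62939e-05 = 24946.8027 → code 24947 (round).
Reconstructed: 1.9033051 V.
V_in − V_rec = -1.50537e-05 V = -15.05 µV.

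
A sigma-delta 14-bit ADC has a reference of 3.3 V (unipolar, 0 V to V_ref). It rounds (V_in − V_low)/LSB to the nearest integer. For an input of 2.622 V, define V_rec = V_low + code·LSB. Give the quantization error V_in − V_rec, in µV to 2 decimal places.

One LSB is 3.3 V / 16384 = 201.42 µV.
Scaled input = 13017.8327 LSBs, so code = 13018.
V_rec = 0 + 13018·0.000201416 = 2.6220337 V.
Difference: -3.36914e-05 V → -33.69 µV.

-33.69 µV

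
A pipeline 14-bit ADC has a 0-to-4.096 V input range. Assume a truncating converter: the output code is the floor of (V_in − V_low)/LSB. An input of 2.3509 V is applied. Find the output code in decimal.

With 16384 levels over 4.096 V, one step is 250.00 µV.
(V_in − V_low)/LSB = (2.3509 − 0) / 0.00025 = 9403.600.
Floor → code 9403.

code 9403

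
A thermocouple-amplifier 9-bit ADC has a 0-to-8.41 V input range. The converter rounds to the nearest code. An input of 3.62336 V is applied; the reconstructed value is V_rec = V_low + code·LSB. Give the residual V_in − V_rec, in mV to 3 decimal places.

-6.738 mV

LSB = 8.41/2^9 = 16.426 mV.
Scaled input = 220.5898 LSBs, so code = 221.
Code 221 maps back to 0 + 221×0.0164258 V = 3.6300977 V.
Error = 3.62336 − 3.6300977 = -0.00673766 V = -6.738 mV.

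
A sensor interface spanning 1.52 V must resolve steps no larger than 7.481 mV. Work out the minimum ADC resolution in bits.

8 bits

Number of steps required ≥ 1.52 V / 7.481 mV = 203.18.
Need 2^N ≥ 203.18; 2^7 = 128, 2^8 = 256.
Minimum N = 8.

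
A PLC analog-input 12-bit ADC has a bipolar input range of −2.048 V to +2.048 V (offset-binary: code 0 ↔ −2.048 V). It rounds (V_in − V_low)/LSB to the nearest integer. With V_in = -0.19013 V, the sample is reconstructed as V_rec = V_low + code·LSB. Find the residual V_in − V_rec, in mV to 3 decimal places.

One LSB is 4.096 V / 4096 = 1.000 mV.
Scaled input = 1857.8700 LSBs, so code = 1858.
Code 1858 maps back to (−2.048) + 1858×0.001 V = -0.19 V.
Error = -0.19013 − (−0.19) = -0.00013 V = -0.130 mV.

-0.130 mV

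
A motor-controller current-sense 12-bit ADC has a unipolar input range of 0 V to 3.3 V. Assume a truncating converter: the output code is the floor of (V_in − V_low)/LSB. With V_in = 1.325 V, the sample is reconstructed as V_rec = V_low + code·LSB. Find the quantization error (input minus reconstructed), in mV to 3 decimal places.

Step size: 3.3 V ÷ 2^12 = 0.806 mV.
(1.325 − 0)/0.000805664 = 1644.6061; ⌊·⌋ gives code 1644.
Reconstructed: 1.3245117 V.
Error = 1.325 − 1.3245117 = 0.000488281 V = 0.488 mV.

0.488 mV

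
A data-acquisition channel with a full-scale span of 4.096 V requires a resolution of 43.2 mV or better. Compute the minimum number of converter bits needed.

7 bits

Number of steps required ≥ 4.096 V / 43.2 mV = 94.81.
Need 2^N ≥ 94.81; 2^6 = 64, 2^7 = 128.
Minimum N = 7.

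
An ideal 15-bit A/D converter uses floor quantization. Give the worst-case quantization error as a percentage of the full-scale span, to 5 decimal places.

0.00305 %

Truncating → worst-case error = 1 LSB = V_FS/2^15, so 100/32768 = 0.00305176 % of full scale.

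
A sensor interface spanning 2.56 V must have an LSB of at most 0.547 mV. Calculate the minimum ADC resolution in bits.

Number of steps required ≥ 2.56 V / 0.547 mV = 4680.07.
Need 2^N ≥ 4680.07; 2^12 = 4096, 2^13 = 8192.
Minimum N = 13.

13 bits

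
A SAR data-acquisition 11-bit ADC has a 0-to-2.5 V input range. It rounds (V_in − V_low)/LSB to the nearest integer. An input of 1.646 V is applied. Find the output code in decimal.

code 1348

Full-scale span = 2.5 V; LSB = 2.5/2^11 = 1.221 mV.
(1.646 − 0) / 0.0012207 = 1348.403 LSBs.
Round → code 1348.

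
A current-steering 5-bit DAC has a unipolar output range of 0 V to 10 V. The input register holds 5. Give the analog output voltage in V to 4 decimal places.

1.5625 V

LSB = 10 V / 2^5 = 312.500 mV.
V_out = 0 + 5 × 0.3125 V = 1.5625 V.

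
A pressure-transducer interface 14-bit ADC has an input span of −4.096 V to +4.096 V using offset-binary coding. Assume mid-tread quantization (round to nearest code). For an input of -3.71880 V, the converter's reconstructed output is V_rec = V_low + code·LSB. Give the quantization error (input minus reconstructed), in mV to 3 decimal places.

Step size: 8.192 V ÷ 2^14 = 0.500 mV.
Scaled input = 754.4000 LSBs, so code = 754.
V_rec = (−4.096) + 754·0.0005 = -3.719 V.
Error = -3.71880 − (−3.719) = 0.0002 V = 0.200 mV.

0.200 mV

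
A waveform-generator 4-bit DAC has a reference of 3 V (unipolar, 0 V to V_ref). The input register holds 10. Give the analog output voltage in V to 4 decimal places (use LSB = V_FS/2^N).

LSB = 3 V / 2^4 = 187.500 mV.
V_out = 0 + 10 × 0.1875 V = 1.875 V.

1.8750 V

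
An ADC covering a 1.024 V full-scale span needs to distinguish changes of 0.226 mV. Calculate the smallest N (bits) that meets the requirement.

13 bits

Number of steps required ≥ 1.024 V / 0.226 mV = 4530.97.
Need 2^N ≥ 4530.97; 2^12 = 4096, 2^13 = 8192.
Minimum N = 13.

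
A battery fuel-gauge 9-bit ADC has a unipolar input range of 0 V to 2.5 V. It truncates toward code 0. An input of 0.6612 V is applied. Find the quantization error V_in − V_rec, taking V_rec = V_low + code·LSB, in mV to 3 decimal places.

One LSB is 2.5 V / 512 = 4.883 mV.
(V_in − V_low)/LSB = (0.6612 − 0)/0.00488281 = 135.4138 → code 135 (floor).
Code 135 maps back to 0 + 135×0.00488281 V = 0.65917969 V.
Error = 0.6612 − 0.65917969 = 0.00202031 V = 2.020 mV.

2.020 mV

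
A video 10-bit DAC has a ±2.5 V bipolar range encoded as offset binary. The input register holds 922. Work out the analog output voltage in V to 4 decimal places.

LSB = 5 V / 2^10 = 4.883 mV.
V_out = (−2.5) + 922 × 0.00488281 V = 2.00195 V.

2.0020 V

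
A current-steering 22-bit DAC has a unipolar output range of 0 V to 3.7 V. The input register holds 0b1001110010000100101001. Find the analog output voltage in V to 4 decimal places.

2.2622 V

LSB = 3.7 V / 2^22 = 0.88 µV.
Code 0b1001110010000100101001 = 2564393 decimal.
V_out = 0 + 2564393 × 8.82149e-07 V = 2.26218 V.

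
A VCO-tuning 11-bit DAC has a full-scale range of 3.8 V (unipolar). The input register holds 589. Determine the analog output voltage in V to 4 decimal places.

1.0929 V

LSB = 3.8 V / 2^11 = 1.855 mV.
V_out = 0 + 589 × 0.00185547 V = 1.09287 V.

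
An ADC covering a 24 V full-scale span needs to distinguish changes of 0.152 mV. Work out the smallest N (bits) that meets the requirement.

Number of steps required ≥ 24 V / 0.152 mV = 157894.74.
Need 2^N ≥ 157894.74; 2^17 = 131072, 2^18 = 262144.
Minimum N = 18.

18 bits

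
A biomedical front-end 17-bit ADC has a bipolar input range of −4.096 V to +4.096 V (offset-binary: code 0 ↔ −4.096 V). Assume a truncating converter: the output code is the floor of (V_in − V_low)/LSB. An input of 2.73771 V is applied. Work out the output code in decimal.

With 131072 levels over 8.192 V, one step is 62.50 µV.
Input sits at 109339.360 steps above V_low.
Floor → code 109339.

code 109339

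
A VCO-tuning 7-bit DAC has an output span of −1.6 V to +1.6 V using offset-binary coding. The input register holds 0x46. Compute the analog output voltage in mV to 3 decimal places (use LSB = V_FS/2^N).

LSB = 3.2 V / 2^7 = 25.000 mV.
Code 0x46 = 70 decimal.
V_out = (−1.6) + 70 × 0.025 V = 0.15 V.
= 150.000 mV.

150.000 mV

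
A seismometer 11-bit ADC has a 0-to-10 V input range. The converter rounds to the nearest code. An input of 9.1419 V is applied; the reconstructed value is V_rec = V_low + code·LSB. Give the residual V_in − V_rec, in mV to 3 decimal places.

LSB = 10/2^11 = 4.883 mV.
(9.1419 − 0)/0.00488281 = 1872.2611; round gives code 1872.
Reconstructed: 9.140625 V.
Difference: 0.001275 V → 1.275 mV.

1.275 mV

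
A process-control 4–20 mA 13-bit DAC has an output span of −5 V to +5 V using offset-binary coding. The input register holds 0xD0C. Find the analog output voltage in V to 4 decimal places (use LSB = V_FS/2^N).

LSB = 10 V / 2^13 = 1.221 mV.
Code 0xD0C = 3340 decimal.
V_out = (−5) + 3340 × 0.0012207 V = -0.922852 V.

-0.9229 V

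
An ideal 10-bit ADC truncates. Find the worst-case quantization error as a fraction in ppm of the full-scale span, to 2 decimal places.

Truncating → worst-case error = 1 LSB = V_FS/2^10, so 1e+06/1024 = 976.562 ppm of full scale.

976.56 ppm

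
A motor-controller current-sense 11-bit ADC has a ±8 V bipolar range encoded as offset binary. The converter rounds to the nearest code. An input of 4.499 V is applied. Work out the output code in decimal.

LSB = 16 V / 2048 = 7.812 mV.
(4.499 − (−8)) / 0.0078125 = 1599.872 LSBs.
So the output code is 1600.

code 1600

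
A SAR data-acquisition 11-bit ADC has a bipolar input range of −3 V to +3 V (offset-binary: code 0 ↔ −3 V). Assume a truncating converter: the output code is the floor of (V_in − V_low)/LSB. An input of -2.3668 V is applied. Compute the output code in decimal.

With 2048 levels over 6 V, one step is 2.930 mV.
(-2.3668 − (−3)) / 0.00292969 = 216.132 LSBs.
So the output code is 216.

code 216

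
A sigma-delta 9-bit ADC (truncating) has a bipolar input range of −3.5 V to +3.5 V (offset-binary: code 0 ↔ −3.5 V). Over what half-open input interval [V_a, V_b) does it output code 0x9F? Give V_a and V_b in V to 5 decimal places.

LSB = 7/2^9 = 13.672 mV.
Code 0x9F = 159 decimal.
V_a = V_low + 159·LSB = -1.32617 V; V_b = V_low + 160·LSB = -1.3125 V.

[-1.32617 V, -1.31250 V)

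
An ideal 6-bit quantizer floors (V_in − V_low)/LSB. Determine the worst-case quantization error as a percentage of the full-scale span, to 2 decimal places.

1.56 %

Truncating → worst-case error = 1 LSB = V_FS/2^6, so 100/64 = 1.5625 % of full scale.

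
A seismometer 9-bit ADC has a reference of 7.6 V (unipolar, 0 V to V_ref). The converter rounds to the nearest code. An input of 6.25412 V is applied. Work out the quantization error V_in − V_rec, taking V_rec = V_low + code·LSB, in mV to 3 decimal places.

Step size: 7.6 V ÷ 2^9 = 14.844 mV.
(6.25412 − 0)/0.0148437 = 421.3302; round gives code 421.
Reconstructed: 6.2492187 V.
Error = 6.25412 − 6.2492187 = 0.00490125 V = 4.901 mV.

4.901 mV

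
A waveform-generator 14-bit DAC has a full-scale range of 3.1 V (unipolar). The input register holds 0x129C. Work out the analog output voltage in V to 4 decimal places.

0.9014 V

LSB = 3.1 V / 2^14 = 189.21 µV.
Code 0x129C = 4764 decimal.
V_out = 0 + 4764 × 0.000189209 V = 0.901392 V.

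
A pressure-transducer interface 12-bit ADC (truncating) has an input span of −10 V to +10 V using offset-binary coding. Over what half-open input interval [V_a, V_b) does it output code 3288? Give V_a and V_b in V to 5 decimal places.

[6.05469 V, 6.05957 V)

LSB = 20/2^12 = 4.883 mV.
V_a = V_low + 3288·LSB = 6.05469 V; V_b = V_low + 3289·LSB = 6.05957 V.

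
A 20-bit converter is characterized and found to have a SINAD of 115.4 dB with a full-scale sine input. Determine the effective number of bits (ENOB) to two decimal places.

ENOB = (SINAD − 1.76) / 6.02 = (115.4 − 1.76)/6.02 = 18.877.

18.88 bits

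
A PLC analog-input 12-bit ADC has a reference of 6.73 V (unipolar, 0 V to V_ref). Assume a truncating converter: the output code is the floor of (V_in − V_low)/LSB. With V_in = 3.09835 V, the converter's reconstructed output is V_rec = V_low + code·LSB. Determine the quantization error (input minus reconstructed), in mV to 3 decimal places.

LSB = 6.73/2^12 = 1.643 mV.
(V_in − V_low)/LSB = (3.09835 − 0)/0.00164307 = 1885.7120 → code 1885 (floor).
V_rec = 0 + 1885·0.00164307 = 3.0971802 V.
Difference: 0.00116982 V → 1.170 mV.

1.170 mV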